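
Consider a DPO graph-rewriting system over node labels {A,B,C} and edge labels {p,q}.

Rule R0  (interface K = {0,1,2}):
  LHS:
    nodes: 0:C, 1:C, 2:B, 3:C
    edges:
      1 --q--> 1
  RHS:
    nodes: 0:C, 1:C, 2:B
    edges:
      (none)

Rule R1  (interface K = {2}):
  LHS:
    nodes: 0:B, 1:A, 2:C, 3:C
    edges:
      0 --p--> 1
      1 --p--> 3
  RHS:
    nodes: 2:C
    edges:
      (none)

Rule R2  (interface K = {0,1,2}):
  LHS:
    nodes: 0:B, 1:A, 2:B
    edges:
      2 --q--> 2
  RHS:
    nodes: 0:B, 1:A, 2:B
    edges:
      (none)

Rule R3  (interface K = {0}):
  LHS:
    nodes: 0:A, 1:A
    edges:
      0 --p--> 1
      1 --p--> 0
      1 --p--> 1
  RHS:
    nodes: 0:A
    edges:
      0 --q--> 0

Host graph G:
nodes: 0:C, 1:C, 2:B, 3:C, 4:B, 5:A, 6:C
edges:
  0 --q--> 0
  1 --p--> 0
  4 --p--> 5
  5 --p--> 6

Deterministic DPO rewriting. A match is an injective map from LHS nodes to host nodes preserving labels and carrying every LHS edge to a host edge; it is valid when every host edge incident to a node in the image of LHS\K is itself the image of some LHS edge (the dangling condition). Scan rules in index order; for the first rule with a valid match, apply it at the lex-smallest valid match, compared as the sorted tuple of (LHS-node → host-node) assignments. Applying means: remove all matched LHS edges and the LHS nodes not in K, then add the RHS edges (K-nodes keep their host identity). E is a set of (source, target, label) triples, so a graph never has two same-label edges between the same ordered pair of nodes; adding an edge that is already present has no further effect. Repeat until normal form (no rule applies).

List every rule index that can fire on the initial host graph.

R0: 4 valid matches — {0↦1, 1↦0, 2↦2, 3↦3}, {0↦1, 1↦0, 2↦4, 3↦3}, {0↦6, 1↦0, 2↦2, 3↦3} (+1 more)
R1: 3 valid matches — {0↦4, 1↦5, 2↦0, 3↦6}, {0↦4, 1↦5, 2↦1, 3↦6}, {0↦4, 1↦5, 2↦3, 3↦6}
R2: no valid match — LHS pattern not found
R3: no valid match — LHS pattern not found

Answer: [R0,R1]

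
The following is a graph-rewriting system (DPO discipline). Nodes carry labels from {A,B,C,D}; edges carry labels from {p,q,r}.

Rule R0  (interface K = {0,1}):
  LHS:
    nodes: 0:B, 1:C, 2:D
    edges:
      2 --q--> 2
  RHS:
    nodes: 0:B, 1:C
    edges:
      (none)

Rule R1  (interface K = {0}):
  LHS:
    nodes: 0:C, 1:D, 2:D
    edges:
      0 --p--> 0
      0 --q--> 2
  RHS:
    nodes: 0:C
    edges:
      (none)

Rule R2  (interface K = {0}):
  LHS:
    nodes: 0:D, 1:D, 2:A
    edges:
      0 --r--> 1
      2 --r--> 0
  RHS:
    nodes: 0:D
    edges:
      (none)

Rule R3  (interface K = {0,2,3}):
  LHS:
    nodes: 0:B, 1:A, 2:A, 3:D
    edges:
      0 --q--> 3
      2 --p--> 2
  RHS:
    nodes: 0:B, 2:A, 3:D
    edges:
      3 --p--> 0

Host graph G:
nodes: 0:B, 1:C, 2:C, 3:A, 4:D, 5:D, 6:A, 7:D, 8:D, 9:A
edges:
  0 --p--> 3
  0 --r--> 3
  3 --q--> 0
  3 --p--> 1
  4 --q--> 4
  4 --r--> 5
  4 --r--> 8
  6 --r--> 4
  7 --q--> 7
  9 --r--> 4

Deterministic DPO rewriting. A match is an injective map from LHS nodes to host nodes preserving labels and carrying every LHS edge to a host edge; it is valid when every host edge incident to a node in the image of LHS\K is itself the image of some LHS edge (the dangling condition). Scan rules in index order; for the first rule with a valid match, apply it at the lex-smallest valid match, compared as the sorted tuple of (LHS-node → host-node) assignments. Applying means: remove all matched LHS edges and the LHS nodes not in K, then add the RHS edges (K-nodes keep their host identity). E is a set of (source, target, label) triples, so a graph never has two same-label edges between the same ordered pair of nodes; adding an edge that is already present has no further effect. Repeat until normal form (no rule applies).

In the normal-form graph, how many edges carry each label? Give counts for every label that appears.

Answer: p:2 q:1 r:1

Steps:
[0] host  ⇒  10 nodes, 10 edges  {0-p->3 0-r->3 3-q->0 3-p->1 4-q->4 4-r->5 4-r->8 6-r->4 7-q->7 9-r->4}
[1] R0 @ {0↦0, 1↦1, 2↦7}  ⇒  9 nodes, 9 edges  {0-p->3 0-r->3 3-q->0 3-p->1 4-q->4 4-r->5 4-r->8 6-r->4 9-r->4}
[2] R2 @ {0↦4, 1↦5, 2↦6}  ⇒  7 nodes, 7 edges  {0-p->3 0-r->3 3-q->0 3-p->1 4-q->4 4-r->8 9-r->4}
[3] R2 @ {0↦4, 1↦8, 2↦9}  ⇒  5 nodes, 5 edges  {0-p->3 0-r->3 3-q->0 3-p->1 4-q->4}
[4] R0 @ {0↦0, 1↦1, 2↦4}  ⇒  4 nodes, 4 edges  {0-p->3 0-r->3 3-q->0 3-p->1}
halt: no rule applies after step 4
NF edges: [(0, 3, 'p'), (0, 3, 'r'), (3, 0, 'q'), (3, 1, 'p')]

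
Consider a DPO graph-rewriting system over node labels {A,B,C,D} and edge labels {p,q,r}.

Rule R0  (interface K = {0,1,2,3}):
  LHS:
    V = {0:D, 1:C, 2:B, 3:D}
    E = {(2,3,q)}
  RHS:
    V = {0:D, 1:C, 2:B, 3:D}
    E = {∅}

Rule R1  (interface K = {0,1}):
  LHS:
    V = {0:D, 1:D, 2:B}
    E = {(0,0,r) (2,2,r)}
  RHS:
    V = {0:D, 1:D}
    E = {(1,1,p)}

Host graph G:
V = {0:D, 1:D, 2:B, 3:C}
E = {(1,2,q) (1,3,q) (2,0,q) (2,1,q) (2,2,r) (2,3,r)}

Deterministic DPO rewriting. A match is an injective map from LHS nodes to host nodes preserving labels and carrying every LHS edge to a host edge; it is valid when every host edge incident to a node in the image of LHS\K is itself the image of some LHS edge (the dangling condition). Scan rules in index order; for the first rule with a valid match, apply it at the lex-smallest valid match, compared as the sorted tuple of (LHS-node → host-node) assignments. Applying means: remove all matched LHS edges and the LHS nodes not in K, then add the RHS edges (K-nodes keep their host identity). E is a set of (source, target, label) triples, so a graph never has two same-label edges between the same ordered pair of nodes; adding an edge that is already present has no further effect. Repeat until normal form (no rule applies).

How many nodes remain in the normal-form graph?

Answer: 4

Rewrite trace:
[0] host  ⇒  4 nodes, 6 edges  {1-q->2 1-q->3 2-q->0 2-q->1 2-r->2 2-r->3}
[1] R0 @ {0↦0, 1↦3, 2↦2, 3↦1}  ⇒  4 nodes, 5 edges  {1-q->2 1-q->3 2-q->0 2-r->2 2-r->3}
[2] R0 @ {0↦1, 1↦3, 2↦2, 3↦0}  ⇒  4 nodes, 4 edges  {1-q->2 1-q->3 2-r->2 2-r->3}
final graph: no rule applies after step 2
NF nodes: {0:D, 1:D, 2:B, 3:C}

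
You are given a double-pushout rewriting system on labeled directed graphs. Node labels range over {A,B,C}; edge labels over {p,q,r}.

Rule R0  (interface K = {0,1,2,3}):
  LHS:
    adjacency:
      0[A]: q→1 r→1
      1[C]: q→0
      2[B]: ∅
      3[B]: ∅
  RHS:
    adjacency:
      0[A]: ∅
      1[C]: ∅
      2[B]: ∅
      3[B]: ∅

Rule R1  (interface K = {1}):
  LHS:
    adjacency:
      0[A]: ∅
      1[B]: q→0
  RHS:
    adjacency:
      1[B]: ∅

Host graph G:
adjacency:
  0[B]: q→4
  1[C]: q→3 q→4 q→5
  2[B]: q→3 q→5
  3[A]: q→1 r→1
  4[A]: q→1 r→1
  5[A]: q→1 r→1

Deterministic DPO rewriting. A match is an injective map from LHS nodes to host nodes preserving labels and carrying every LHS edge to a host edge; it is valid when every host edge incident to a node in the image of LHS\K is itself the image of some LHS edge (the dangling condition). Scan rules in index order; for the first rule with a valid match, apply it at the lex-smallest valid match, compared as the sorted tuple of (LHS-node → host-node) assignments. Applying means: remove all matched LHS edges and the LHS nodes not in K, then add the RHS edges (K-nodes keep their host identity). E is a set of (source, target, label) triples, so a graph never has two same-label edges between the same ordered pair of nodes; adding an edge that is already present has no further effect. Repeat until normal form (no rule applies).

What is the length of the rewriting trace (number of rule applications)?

Answer: 6

Steps:
initial: |V|=6 |E|=12  E = 0-q->4 1-q->3 1-q->4 1-q->5 2-q->3 2-q->5 3-q->1 3-r->1 4-q->1 4-r->1 5-q->1 5-r->1
step 1: apply R0 at {0↦3, 1↦1, 2↦0, 3↦2}  → |V|=6 |E|=9  E = 0-q->4 1-q->4 1-q->5 2-q->3 2-q->5 4-q->1 4-r->1 5-q->1 5-r->1
step 2: apply R0 at {0↦4, 1↦1, 2↦0, 3↦2}  → |V|=6 |E|=6  E = 0-q->4 1-q->5 2-q->3 2-q->5 5-q->1 5-r->1
step 3: apply R0 at {0↦5, 1↦1, 2↦0, 3↦2}  → |V|=6 |E|=3  E = 0-q->4 2-q->3 2-q->5
step 4: apply R1 at {0↦3, 1↦2}  → |V|=5 |E|=2  E = 0-q->4 2-q->5
step 5: apply R1 at {0↦4, 1↦0}  → |V|=4 |E|=1  E = 2-q->5
step 6: apply R1 at {0↦5, 1↦2}  → |V|=3 |E|=0  E = ∅
normal form: no rule applies after step 6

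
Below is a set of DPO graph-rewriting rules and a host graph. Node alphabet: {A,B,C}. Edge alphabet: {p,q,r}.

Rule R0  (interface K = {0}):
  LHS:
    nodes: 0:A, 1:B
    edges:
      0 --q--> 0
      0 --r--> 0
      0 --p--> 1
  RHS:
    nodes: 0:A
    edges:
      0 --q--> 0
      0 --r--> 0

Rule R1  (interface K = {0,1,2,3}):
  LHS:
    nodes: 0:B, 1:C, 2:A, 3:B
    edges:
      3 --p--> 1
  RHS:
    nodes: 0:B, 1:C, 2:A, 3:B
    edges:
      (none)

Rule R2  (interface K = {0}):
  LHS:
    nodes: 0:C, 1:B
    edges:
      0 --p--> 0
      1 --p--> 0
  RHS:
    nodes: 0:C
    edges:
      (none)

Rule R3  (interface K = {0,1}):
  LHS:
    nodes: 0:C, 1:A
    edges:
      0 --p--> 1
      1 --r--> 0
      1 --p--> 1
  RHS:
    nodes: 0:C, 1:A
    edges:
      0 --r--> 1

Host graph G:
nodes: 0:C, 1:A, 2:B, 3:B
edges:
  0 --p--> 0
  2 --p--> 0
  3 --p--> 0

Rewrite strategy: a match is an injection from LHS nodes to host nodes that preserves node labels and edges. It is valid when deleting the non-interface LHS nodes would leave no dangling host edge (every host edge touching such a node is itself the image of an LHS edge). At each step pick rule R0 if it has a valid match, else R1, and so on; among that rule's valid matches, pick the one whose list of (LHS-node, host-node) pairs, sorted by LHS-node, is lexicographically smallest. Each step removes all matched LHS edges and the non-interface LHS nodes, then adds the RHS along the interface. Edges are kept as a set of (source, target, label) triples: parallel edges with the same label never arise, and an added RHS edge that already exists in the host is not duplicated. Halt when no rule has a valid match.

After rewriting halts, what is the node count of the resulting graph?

Answer: 4

Steps:
start.  V:4 E:3  edges: 0-p->0 2-p->0 3-p->0
1. fire R1 via {0↦2, 1↦0, 2↦1, 3↦3}  →  V:4 E:2  edges: 0-p->0 2-p->0
2. fire R1 via {0↦3, 1↦0, 2↦1, 3↦2}  →  V:4 E:1  edges: 0-p->0
normal form: no rule applies after step 2
NF nodes: {0:C, 1:A, 2:B, 3:B}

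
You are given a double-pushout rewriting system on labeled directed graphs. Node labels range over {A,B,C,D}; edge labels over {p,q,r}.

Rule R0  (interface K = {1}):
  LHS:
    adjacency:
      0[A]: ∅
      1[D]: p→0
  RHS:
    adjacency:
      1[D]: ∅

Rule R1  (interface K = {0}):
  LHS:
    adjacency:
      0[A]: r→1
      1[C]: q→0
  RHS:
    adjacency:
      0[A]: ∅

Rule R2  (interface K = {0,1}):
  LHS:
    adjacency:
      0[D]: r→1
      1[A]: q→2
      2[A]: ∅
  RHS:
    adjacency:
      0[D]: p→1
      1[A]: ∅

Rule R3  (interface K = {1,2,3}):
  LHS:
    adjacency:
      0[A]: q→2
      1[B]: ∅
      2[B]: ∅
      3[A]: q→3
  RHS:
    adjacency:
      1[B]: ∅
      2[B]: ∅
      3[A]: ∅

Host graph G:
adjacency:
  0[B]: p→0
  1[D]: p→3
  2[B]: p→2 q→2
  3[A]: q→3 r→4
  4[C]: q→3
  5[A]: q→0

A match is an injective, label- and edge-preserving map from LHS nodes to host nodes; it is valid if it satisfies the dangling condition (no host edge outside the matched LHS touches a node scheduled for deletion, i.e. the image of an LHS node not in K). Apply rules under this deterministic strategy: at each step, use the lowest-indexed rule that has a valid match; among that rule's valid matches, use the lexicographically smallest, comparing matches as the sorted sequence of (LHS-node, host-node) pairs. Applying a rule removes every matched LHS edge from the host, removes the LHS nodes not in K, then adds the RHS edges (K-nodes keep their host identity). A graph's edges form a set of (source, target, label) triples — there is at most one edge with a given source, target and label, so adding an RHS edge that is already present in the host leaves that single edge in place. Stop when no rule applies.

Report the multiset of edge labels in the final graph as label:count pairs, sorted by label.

start.  V:6 E:8  edges: 0-p->0 1-p->3 2-p->2 2-q->2 3-q->3 3-r->4 4-q->3 5-q->0
1. fire R1 via {0↦3, 1↦4}  →  V:5 E:6  edges: 0-p->0 1-p->3 2-p->2 2-q->2 3-q->3 5-q->0
2. fire R3 via {0↦5, 1↦2, 2↦0, 3↦3}  →  V:4 E:4  edges: 0-p->0 1-p->3 2-p->2 2-q->2
3. fire R0 via {0↦3, 1↦1}  →  V:3 E:3  edges: 0-p->0 2-p->2 2-q->2
final graph: no rule applies after step 3
NF edges: [(0, 0, 'p'), (2, 2, 'p'), (2, 2, 'q')]

Answer: p:2 q:1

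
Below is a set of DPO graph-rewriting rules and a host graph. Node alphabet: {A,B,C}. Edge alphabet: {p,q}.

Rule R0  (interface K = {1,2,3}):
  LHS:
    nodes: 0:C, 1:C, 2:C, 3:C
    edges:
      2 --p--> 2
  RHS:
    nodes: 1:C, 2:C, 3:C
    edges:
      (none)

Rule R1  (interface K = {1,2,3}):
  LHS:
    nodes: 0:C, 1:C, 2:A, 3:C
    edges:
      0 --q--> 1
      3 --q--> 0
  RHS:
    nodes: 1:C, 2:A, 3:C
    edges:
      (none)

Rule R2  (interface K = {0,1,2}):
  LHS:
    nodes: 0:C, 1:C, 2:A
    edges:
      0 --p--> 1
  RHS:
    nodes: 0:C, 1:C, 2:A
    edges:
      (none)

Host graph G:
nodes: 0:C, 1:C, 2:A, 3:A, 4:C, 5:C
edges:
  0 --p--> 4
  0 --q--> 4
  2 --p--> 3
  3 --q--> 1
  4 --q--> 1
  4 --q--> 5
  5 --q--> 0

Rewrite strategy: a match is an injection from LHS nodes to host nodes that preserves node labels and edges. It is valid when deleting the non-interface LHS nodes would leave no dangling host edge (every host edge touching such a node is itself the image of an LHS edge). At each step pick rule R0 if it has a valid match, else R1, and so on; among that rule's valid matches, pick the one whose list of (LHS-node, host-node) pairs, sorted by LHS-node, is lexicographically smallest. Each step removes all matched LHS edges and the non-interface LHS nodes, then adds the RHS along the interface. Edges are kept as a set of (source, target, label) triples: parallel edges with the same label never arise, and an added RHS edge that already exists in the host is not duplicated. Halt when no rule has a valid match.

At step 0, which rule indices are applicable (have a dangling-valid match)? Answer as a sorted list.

R0: no valid match — LHS pattern not found
R1: 2 valid matches — {0↦5, 1↦0, 2↦2, 3↦4}, {0↦5, 1↦0, 2↦3, 3↦4}
R2: 2 valid matches — {0↦0, 1↦4, 2↦2}, {0↦0, 1↦4, 2↦3}

Answer: [R1,R2]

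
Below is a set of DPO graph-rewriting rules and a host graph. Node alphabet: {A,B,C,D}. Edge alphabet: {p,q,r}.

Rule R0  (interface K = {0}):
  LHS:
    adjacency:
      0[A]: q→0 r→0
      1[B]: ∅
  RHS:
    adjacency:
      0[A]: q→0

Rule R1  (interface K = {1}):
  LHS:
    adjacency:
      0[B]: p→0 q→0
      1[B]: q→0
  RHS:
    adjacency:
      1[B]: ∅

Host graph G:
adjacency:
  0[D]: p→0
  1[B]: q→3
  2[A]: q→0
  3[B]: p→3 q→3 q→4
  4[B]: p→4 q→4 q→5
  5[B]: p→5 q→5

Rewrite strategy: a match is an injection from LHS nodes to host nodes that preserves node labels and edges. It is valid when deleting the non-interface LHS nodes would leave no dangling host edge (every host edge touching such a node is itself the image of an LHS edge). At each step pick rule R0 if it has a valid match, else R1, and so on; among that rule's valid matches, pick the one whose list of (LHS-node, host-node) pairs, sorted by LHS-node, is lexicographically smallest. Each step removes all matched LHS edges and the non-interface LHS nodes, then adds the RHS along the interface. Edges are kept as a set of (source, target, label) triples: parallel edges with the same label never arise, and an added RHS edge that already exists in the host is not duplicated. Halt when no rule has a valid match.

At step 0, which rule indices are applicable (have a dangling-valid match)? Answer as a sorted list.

Answer: [R1]

Steps:
R0: no valid match — LHS pattern not found
R1: 1 valid match — {0↦5, 1↦4}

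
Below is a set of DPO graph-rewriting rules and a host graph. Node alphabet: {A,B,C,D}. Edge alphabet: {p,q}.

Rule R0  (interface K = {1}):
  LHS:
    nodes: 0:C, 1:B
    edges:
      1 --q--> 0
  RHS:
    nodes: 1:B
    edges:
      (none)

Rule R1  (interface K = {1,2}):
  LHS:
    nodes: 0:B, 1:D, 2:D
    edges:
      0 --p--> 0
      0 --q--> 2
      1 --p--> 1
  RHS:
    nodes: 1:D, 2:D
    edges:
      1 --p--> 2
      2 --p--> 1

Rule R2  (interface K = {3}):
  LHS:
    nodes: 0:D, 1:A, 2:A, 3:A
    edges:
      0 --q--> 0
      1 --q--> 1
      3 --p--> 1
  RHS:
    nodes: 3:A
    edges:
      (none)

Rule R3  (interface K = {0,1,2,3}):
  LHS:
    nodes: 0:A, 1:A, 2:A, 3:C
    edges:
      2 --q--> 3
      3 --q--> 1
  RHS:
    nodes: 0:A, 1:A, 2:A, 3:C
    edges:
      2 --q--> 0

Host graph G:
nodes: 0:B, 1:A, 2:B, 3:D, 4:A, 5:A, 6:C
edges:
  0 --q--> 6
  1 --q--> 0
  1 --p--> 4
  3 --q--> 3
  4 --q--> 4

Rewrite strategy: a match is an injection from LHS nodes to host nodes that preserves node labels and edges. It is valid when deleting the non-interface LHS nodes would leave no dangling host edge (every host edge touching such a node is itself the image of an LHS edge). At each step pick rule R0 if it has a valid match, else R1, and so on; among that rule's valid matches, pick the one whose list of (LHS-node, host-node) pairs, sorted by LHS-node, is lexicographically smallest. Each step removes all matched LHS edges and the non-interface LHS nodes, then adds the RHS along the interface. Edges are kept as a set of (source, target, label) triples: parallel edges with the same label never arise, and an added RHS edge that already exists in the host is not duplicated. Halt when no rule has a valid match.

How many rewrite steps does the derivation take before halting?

Answer: 2

Rewrite trace:
start.  V:7 E:5  edges: 0-q->6 1-q->0 1-p->4 3-q->3 4-q->4
1. fire R0 via {0↦6, 1↦0}  →  V:6 E:4  edges: 1-q->0 1-p->4 3-q->3 4-q->4
2. fire R2 via {0↦3, 1↦4, 2↦5, 3↦1}  →  V:3 E:1  edges: 1-q->0
normal form: no rule applies after step 2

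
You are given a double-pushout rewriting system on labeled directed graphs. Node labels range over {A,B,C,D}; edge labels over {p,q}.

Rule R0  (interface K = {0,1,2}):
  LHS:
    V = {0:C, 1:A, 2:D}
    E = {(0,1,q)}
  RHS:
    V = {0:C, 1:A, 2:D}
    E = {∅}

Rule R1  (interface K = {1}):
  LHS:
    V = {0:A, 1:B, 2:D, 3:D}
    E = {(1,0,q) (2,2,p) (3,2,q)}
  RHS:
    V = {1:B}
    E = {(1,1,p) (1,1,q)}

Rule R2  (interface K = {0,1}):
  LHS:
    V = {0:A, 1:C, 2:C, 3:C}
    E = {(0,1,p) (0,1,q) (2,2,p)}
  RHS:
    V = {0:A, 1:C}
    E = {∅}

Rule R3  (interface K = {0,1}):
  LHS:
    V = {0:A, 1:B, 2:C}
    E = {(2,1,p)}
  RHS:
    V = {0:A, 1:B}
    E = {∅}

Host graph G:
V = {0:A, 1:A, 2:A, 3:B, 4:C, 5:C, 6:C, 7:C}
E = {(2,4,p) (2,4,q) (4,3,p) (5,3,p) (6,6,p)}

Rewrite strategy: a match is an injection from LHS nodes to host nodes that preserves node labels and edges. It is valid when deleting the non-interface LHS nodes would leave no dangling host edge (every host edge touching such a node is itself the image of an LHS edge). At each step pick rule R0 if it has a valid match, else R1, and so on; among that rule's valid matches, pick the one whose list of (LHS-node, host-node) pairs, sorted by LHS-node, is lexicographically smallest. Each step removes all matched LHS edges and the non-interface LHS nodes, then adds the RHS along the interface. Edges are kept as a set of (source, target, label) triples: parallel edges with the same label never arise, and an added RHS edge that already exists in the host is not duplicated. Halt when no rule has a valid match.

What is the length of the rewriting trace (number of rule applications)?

start.  V:8 E:5  edges: 2-p->4 2-q->4 4-p->3 5-p->3 6-p->6
1. fire R2 via {0↦2, 1↦4, 2↦6, 3↦7}  →  V:6 E:2  edges: 4-p->3 5-p->3
2. fire R3 via {0↦0, 1↦3, 2↦4}  →  V:5 E:1  edges: 5-p->3
3. fire R3 via {0↦0, 1↦3, 2↦5}  →  V:4 E:0  edges: ∅
final graph: no rule applies after step 3

Answer: 3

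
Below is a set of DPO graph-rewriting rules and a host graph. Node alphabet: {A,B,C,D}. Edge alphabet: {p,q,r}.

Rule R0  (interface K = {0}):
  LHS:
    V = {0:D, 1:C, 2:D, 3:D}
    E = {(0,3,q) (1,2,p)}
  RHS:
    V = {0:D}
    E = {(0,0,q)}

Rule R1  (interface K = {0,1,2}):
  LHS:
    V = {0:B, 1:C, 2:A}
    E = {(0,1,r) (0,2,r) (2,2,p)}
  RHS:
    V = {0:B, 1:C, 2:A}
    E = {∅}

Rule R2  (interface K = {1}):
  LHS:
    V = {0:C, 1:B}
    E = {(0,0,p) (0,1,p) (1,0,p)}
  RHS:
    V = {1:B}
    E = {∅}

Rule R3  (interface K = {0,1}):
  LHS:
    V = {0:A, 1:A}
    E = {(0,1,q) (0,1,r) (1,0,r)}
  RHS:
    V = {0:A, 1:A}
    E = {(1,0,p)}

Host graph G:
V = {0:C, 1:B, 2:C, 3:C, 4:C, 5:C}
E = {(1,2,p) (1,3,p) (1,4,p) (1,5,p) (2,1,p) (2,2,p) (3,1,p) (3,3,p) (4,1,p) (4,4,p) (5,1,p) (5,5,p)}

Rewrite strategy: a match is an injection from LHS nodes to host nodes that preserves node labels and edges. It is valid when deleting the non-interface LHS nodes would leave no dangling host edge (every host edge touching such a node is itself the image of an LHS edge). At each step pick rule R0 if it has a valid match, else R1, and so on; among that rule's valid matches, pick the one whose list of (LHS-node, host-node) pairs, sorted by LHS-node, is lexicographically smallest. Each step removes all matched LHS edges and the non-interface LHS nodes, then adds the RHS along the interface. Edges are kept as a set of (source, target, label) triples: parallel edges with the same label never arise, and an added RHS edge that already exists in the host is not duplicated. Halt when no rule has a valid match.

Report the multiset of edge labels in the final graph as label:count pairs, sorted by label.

Answer: (no edges)

Derivation:
[0] host  ⇒  6 nodes, 12 edges  {1-p->2 1-p->3 1-p->4 1-p->5 2-p->1 2-p->2 3-p->1 3-p->3 4-p->1 4-p->4 5-p->1 5-p->5}
[1] R2 @ {0↦2, 1↦1}  ⇒  5 nodes, 9 edges  {1-p->3 1-p->4 1-p->5 3-p->1 3-p->3 4-p->1 4-p->4 5-p->1 5-p->5}
[2] R2 @ {0↦3, 1↦1}  ⇒  4 nodes, 6 edges  {1-p->4 1-p->5 4-p->1 4-p->4 5-p->1 5-p->5}
[3] R2 @ {0↦4, 1↦1}  ⇒  3 nodes, 3 edges  {1-p->5 5-p->1 5-p->5}
[4] R2 @ {0↦5, 1↦1}  ⇒  2 nodes, 0 edges  {∅}
final graph: no rule applies after step 4
NF edges: []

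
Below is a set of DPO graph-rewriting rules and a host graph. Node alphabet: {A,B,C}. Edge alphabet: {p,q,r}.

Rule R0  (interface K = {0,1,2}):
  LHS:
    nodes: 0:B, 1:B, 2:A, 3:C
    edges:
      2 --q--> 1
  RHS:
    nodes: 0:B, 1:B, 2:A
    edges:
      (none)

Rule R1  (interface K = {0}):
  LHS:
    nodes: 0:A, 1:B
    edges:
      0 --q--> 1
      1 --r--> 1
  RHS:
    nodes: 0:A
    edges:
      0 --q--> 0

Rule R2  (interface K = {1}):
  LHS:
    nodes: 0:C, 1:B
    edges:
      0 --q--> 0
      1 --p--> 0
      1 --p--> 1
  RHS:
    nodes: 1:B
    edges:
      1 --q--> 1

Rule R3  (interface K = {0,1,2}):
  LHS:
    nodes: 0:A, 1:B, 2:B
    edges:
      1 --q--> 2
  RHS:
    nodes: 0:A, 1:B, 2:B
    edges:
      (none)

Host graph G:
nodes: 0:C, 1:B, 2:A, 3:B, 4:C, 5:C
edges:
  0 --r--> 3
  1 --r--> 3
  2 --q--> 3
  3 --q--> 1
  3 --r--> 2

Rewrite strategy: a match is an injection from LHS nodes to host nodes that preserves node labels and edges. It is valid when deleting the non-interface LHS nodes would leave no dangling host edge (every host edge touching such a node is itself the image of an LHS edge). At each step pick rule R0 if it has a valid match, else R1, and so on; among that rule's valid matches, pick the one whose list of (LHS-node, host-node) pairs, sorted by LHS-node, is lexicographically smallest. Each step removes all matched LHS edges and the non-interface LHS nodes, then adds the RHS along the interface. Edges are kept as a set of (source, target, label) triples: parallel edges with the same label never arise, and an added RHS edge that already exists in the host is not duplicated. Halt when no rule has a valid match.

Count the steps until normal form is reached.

[0] host  ⇒  6 nodes, 5 edges  {0-r->3 1-r->3 2-q->3 3-q->1 3-r->2}
[1] R0 @ {0↦1, 1↦3, 2↦2, 3↦4}  ⇒  5 nodes, 4 edges  {0-r->3 1-r->3 3-q->1 3-r->2}
[2] R3 @ {0↦2, 1↦3, 2↦1}  ⇒  5 nodes, 3 edges  {0-r->3 1-r->3 3-r->2}
halt: no rule applies after step 2

Answer: 2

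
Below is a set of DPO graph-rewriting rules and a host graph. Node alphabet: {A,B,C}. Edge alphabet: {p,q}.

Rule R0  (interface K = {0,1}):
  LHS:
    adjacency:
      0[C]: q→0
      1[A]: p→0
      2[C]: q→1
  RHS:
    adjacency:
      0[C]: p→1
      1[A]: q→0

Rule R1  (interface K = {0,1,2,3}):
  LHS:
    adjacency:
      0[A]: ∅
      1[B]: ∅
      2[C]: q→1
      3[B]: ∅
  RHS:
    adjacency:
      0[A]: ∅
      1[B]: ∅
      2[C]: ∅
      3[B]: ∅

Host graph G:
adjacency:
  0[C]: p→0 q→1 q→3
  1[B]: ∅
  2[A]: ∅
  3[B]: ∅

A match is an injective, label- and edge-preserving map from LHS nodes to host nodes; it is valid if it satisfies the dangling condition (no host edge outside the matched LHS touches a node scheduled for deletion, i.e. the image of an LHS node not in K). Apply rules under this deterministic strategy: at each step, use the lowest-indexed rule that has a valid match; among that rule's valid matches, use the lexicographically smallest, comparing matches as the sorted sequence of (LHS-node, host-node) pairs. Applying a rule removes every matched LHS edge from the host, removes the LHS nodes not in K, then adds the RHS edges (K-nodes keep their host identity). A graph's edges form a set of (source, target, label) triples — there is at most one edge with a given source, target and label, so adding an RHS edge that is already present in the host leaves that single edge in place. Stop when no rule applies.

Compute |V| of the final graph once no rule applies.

[0] host  ⇒  4 nodes, 3 edges  {0-p->0 0-q->1 0-q->3}
[1] R1 @ {0↦2, 1↦1, 2↦0, 3↦3}  ⇒  4 nodes, 2 edges  {0-p->0 0-q->3}
[2] R1 @ {0↦2, 1↦3, 2↦0, 3↦1}  ⇒  4 nodes, 1 edges  {0-p->0}
final graph: no rule applies after step 2
NF nodes: {0:C, 1:B, 2:A, 3:B}

Answer: 4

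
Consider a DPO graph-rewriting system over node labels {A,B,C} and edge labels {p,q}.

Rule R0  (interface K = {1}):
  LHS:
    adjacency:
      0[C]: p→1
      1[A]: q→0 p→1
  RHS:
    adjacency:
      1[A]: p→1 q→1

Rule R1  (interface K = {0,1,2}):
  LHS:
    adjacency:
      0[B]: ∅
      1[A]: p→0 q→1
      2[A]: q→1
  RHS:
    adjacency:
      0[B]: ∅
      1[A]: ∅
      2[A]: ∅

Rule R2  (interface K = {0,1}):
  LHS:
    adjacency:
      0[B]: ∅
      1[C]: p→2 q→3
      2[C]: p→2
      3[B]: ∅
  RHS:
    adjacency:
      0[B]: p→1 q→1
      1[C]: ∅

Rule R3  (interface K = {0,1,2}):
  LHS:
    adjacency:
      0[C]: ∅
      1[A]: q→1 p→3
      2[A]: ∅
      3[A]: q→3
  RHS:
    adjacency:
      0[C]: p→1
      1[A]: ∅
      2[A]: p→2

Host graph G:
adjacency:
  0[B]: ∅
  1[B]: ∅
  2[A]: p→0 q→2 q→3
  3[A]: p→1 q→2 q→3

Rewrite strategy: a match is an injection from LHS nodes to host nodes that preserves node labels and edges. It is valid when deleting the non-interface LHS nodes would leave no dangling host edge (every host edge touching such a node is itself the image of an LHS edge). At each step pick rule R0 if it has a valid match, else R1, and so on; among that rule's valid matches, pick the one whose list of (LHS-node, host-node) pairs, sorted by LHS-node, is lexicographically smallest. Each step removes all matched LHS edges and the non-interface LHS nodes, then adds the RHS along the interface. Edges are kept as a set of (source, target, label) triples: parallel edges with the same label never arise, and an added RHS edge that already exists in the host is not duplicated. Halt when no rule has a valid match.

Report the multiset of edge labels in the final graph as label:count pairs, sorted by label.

Answer: (no edges)

Steps:
[0] host  ⇒  4 nodes, 6 edges  {2-p->0 2-q->2 2-q->3 3-p->1 3-q->2 3-q->3}
[1] R1 @ {0↦0, 1↦2, 2↦3}  ⇒  4 nodes, 3 edges  {2-q->3 3-p->1 3-q->3}
[2] R1 @ {0↦1, 1↦3, 2↦2}  ⇒  4 nodes, 0 edges  {∅}
normal form: no rule applies after step 2
NF edges: []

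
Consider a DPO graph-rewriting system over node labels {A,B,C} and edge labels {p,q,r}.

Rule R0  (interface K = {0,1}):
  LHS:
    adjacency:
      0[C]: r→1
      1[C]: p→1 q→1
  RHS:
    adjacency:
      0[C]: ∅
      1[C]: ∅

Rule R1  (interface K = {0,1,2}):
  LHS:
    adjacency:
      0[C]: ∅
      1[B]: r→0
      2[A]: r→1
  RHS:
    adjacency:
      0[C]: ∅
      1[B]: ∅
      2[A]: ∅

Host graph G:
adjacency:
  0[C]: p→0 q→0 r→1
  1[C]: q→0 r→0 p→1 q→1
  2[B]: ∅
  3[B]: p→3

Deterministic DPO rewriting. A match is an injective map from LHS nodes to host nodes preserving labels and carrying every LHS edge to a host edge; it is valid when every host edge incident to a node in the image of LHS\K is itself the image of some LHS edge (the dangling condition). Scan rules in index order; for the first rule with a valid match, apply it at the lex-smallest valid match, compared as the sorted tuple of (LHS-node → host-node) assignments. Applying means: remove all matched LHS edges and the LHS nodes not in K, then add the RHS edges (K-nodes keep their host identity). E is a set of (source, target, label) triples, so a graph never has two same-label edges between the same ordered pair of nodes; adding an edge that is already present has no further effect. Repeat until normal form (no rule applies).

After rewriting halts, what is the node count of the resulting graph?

Answer: 4

Derivation:
[0] host  ⇒  4 nodes, 8 edges  {0-p->0 0-q->0 0-r->1 1-q->0 1-r->0 1-p->1 1-q->1 3-p->3}
[1] R0 @ {0↦0, 1↦1}  ⇒  4 nodes, 5 edges  {0-p->0 0-q->0 1-q->0 1-r->0 3-p->3}
[2] R0 @ {0↦1, 1↦0}  ⇒  4 nodes, 2 edges  {1-q->0 3-p->3}
halt: no rule applies after step 2
NF nodes: {0:C, 1:C, 2:B, 3:B}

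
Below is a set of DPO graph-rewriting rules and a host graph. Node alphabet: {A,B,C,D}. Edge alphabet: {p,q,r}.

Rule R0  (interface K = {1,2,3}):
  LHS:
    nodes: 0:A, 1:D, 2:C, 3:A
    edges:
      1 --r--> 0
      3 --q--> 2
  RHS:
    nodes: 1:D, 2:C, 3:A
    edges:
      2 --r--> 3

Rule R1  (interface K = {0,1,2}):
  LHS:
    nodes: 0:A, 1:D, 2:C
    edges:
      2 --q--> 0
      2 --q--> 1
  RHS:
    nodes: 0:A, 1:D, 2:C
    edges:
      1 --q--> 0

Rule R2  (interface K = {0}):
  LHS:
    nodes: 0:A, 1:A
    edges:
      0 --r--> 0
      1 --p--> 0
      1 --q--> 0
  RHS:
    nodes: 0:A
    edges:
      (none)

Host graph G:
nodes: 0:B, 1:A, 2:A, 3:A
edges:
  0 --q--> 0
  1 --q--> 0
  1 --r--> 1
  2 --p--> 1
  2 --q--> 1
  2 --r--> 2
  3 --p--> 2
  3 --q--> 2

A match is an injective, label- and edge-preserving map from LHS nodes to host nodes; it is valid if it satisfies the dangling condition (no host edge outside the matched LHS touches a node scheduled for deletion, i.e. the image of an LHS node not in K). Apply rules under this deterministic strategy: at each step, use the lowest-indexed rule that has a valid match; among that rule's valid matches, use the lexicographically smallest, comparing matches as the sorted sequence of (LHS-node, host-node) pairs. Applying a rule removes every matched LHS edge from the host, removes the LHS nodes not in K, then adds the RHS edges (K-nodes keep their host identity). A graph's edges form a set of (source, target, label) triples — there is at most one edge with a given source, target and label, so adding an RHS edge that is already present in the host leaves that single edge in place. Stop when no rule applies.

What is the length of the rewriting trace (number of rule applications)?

Answer: 2

Rewrite trace:
initial: |V|=4 |E|=8  E = 0-q->0 1-q->0 1-r->1 2-p->1 2-q->1 2-r->2 3-p->2 3-q->2
step 1: apply R2 at {0↦2, 1↦3}  → |V|=3 |E|=5  E = 0-q->0 1-q->0 1-r->1 2-p->1 2-q->1
step 2: apply R2 at {0↦1, 1↦2}  → |V|=2 |E|=2  E = 0-q->0 1-q->0
final graph: no rule applies after step 2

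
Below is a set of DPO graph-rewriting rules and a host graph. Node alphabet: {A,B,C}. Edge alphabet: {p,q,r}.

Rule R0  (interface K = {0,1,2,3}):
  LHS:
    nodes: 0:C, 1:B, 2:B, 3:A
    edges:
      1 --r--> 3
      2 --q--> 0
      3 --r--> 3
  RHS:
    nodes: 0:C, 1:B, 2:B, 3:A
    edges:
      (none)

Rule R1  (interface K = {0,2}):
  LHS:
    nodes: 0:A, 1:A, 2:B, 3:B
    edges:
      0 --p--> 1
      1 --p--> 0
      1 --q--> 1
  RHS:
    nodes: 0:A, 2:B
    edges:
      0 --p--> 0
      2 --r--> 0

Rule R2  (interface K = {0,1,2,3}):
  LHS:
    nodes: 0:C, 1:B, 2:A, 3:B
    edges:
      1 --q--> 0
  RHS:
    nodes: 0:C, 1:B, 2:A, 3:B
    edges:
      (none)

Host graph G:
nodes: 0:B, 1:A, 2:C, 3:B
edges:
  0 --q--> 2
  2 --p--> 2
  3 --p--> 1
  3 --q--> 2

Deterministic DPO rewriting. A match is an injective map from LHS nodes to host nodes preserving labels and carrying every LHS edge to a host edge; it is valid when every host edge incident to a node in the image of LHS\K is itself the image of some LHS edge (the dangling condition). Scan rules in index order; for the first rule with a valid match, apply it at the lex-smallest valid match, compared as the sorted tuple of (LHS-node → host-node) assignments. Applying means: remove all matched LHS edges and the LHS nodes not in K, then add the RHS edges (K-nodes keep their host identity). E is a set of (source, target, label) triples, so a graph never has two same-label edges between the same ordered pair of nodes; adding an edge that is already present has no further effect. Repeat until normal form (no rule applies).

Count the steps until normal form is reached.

initial: |V|=4 |E|=4  E = 0-q->2 2-p->2 3-p->1 3-q->2
step 1: apply R2 at {0↦2, 1↦0, 2↦1, 3↦3}  → |V|=4 |E|=3  E = 2-p->2 3-p->1 3-q->2
step 2: apply R2 at {0↦2, 1↦3, 2↦1, 3↦0}  → |V|=4 |E|=2  E = 2-p->2 3-p->1
normal form: no rule applies after step 2

Answer: 2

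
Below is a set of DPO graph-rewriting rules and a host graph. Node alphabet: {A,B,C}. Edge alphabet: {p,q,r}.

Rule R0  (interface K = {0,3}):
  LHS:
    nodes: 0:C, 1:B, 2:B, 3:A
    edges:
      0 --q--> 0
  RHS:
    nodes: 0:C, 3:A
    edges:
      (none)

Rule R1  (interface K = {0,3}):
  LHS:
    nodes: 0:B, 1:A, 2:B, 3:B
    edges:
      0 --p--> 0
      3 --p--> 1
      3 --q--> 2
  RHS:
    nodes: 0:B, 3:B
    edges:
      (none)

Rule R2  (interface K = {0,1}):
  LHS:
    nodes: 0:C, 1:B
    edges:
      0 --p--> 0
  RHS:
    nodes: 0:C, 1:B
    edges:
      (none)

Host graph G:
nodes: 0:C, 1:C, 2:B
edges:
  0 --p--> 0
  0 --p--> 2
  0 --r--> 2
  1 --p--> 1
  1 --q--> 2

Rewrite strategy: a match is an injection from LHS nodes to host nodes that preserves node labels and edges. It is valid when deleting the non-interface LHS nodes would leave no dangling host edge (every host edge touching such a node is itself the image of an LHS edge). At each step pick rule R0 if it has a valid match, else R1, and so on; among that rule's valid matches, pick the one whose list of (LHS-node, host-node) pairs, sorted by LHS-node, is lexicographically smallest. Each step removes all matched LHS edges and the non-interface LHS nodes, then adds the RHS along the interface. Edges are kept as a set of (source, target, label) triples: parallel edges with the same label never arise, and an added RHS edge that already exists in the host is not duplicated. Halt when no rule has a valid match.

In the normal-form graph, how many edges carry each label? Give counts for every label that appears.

Answer: p:1 q:1 r:1

Rewrite trace:
[0] host  ⇒  3 nodes, 5 edges  {0-p->0 0-p->2 0-r->2 1-p->1 1-q->2}
[1] R2 @ {0↦0, 1↦2}  ⇒  3 nodes, 4 edges  {0-p->2 0-r->2 1-p->1 1-q->2}
[2] R2 @ {0↦1, 1↦2}  ⇒  3 nodes, 3 edges  {0-p->2 0-r->2 1-q->2}
final graph: no rule applies after step 2
NF edges: [(0, 2, 'p'), (0, 2, 'r'), (1, 2, 'q')]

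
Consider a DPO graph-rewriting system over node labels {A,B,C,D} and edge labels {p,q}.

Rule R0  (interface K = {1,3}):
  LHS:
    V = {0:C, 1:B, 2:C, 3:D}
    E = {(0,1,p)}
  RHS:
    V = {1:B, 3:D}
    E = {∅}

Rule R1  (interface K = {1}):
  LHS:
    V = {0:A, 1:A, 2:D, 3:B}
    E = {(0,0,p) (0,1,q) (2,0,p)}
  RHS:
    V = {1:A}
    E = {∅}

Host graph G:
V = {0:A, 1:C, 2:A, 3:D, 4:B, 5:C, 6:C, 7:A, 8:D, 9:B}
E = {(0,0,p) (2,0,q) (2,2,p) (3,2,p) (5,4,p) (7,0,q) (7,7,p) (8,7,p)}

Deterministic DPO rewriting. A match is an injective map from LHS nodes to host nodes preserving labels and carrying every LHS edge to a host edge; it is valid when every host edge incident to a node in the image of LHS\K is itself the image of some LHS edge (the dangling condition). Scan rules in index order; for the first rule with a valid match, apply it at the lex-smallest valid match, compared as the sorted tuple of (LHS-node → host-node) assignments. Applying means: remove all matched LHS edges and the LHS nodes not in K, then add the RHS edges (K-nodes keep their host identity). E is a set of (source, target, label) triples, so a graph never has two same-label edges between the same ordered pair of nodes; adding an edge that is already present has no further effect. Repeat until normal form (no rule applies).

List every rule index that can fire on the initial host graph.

Answer: [R0,R1]

Rewrite trace:
R0: 4 valid matches — {0↦5, 1↦4, 2↦1, 3↦3}, {0↦5, 1↦4, 2↦1, 3↦8}, {0↦5, 1↦4, 2↦6, 3↦3} (+1 more)
R1: 2 valid matches — {0↦2, 1↦0, 2↦3, 3↦9}, {0↦7, 1↦0, 2↦8, 3↦9}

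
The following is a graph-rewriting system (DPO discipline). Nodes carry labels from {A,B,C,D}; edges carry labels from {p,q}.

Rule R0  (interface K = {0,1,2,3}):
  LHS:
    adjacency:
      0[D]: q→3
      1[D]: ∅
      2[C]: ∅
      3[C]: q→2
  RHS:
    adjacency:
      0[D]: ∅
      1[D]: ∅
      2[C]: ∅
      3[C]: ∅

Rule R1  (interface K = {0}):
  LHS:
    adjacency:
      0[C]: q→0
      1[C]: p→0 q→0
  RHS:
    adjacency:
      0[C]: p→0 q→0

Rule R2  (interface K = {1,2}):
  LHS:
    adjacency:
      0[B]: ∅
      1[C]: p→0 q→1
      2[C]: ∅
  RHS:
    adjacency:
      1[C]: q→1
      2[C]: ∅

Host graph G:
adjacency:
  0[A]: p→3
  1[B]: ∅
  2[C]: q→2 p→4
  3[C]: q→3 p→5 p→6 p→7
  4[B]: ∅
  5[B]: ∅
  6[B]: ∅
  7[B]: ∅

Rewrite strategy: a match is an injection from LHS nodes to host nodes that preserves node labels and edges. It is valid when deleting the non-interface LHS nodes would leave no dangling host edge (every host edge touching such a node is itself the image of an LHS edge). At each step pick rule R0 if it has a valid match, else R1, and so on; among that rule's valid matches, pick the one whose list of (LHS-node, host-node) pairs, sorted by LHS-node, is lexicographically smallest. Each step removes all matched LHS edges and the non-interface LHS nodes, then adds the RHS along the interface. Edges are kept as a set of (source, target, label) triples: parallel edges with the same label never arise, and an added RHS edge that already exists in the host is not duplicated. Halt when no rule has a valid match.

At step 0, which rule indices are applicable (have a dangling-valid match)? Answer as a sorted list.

R0: no valid match — LHS pattern not found
R1: no valid match — LHS pattern not found
R2: 4 valid matches — {0↦4, 1↦2, 2↦3}, {0↦5, 1↦3, 2↦2}, {0↦6, 1↦3, 2↦2} (+1 more)

Answer: [R2]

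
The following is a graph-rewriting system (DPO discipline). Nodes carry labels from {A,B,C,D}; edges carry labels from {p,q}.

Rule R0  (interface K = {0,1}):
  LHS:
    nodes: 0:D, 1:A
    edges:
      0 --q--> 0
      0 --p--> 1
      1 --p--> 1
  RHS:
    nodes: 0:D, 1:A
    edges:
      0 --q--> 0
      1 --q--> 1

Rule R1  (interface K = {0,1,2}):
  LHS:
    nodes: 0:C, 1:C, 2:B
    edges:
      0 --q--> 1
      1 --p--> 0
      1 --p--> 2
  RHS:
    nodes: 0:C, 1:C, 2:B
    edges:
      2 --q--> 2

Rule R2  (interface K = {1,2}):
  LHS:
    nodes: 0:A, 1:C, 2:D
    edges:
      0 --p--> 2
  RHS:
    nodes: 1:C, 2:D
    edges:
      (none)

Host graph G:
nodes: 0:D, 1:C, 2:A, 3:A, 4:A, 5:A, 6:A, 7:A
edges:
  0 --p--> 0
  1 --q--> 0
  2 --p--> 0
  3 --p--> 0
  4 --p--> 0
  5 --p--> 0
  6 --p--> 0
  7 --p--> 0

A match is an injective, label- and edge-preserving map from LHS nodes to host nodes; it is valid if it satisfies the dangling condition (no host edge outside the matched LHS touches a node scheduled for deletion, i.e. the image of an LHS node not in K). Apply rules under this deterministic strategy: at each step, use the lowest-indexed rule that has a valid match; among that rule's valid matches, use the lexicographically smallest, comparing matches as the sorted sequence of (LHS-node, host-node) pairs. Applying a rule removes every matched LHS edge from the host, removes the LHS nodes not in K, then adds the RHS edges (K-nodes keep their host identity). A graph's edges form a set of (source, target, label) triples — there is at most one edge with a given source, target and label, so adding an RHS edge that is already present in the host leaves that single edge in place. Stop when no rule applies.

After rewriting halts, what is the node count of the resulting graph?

[0] host  ⇒  8 nodes, 8 edges  {0-p->0 1-q->0 2-p->0 3-p->0 4-p->0 5-p->0 6-p->0 7-p->0}
[1] R2 @ {0↦2, 1↦1, 2↦0}  ⇒  7 nodes, 7 edges  {0-p->0 1-q->0 3-p->0 4-p->0 5-p->0 6-p->0 7-p->0}
[2] R2 @ {0↦3, 1↦1, 2↦0}  ⇒  6 nodes, 6 edges  {0-p->0 1-q->0 4-p->0 5-p->0 6-p->0 7-p->0}
[3] R2 @ {0↦4, 1↦1, 2↦0}  ⇒  5 nodes, 5 edges  {0-p->0 1-q->0 5-p->0 6-p->0 7-p->0}
[4] R2 @ {0↦5, 1↦1, 2↦0}  ⇒  4 nodes, 4 edges  {0-p->0 1-q->0 6-p->0 7-p->0}
[5] R2 @ {0↦6, 1↦1, 2↦0}  ⇒  3 nodes, 3 edges  {0-p->0 1-q->0 7-p->0}
[6] R2 @ {0↦7, 1↦1, 2↦0}  ⇒  2 nodes, 2 edges  {0-p->0 1-q->0}
halt: no rule applies after step 6
NF nodes: {0:D, 1:C}

Answer: 2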